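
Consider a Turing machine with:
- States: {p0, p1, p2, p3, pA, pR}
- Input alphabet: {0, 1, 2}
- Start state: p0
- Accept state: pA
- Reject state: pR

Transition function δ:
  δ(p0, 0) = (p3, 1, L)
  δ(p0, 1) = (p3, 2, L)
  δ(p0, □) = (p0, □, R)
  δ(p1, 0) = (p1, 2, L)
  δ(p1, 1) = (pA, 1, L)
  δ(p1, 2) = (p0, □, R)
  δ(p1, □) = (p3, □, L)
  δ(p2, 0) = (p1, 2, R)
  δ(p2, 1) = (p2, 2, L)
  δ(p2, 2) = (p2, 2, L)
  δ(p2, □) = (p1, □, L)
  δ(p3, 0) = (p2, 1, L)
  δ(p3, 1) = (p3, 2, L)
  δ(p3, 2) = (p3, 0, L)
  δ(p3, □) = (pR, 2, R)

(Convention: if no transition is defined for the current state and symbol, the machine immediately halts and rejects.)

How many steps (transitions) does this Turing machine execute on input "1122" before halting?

Execution trace:
Initial: [p0]1122
Step 1: δ(p0, 1) = (p3, 2, L) → [p3]□2122
Step 2: δ(p3, □) = (pR, 2, R) → 2[pR]2122

The machine reaches the reject state pR and halts.

The machine executed 2 steps before halting.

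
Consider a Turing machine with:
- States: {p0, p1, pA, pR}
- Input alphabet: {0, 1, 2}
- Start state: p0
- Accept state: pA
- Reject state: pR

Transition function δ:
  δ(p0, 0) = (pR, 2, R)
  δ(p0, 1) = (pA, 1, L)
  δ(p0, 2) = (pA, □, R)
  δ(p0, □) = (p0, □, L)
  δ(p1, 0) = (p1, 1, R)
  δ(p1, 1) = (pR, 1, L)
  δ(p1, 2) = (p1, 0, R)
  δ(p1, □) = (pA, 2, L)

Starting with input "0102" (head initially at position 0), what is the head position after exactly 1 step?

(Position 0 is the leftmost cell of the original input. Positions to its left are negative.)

Execution trace (head position shown):
Step 0: [p0]0102  (head at position 0)
Step 1: move right → 2[pR]102  (head at position 1)

After 1 step, the head is at position 1.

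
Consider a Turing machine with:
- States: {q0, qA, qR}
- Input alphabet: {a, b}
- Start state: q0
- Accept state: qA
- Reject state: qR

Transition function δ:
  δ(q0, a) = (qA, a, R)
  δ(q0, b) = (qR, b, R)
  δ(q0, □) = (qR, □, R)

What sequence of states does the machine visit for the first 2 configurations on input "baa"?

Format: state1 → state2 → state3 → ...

Execution trace:
Initial: [q0]baa
Step 1: δ(q0, b) = (qR, b, R) → b[qR]aa

The machine reaches the reject state qR and halts.

State sequence: q0 → qR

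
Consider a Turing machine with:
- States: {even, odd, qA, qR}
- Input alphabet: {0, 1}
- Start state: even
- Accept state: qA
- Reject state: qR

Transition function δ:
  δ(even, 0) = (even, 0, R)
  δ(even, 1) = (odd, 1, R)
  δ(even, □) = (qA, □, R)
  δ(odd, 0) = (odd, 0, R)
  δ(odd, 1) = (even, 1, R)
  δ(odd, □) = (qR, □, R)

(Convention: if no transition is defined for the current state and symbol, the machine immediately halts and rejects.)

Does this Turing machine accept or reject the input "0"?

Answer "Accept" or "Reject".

Execution trace:
Initial: [even]0
Step 1: δ(even, 0) = (even, 0, R) → 0[even]□
Step 2: δ(even, □) = (qA, □, R) → 0□[qA]□

The machine reaches the accept state qA and halts.

Answer: Accept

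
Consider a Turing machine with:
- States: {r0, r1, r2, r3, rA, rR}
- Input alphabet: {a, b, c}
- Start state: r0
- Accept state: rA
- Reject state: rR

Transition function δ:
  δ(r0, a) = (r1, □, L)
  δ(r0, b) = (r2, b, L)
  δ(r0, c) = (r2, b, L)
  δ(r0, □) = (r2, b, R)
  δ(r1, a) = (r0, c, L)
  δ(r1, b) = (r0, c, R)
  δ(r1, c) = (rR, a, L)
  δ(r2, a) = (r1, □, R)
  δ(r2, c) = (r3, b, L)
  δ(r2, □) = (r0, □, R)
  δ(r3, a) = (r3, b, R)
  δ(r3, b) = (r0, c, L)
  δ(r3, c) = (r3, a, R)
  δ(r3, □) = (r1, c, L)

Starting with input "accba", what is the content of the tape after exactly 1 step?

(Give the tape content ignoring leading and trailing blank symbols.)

Execution trace:
Initial: [r0]accba
Step 1: δ(r0, a) = (r1, □, L) → [r1]□□ccba

No transition is defined for δ(r1, □). By convention the machine halts and rejects.

After 1 step, the tape (ignoring leading/trailing blanks) is: ccba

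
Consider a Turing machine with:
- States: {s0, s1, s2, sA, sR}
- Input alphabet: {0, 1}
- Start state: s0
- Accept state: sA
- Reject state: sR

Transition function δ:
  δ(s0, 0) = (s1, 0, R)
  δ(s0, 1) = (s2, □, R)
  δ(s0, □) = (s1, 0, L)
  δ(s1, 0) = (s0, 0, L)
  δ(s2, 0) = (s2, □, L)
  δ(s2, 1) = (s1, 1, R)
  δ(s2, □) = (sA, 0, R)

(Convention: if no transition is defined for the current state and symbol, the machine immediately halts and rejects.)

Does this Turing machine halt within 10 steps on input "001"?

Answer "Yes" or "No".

Execution trace:
Initial: [s0]001
Step 1: δ(s0, 0) = (s1, 0, R) → 0[s1]01
Step 2: δ(s1, 0) = (s0, 0, L) → [s0]001
Step 3: δ(s0, 0) = (s1, 0, R) → 0[s1]01
Step 4: δ(s1, 0) = (s0, 0, L) → [s0]001
Step 5: δ(s0, 0) = (s1, 0, R) → 0[s1]01
Step 6: δ(s1, 0) = (s0, 0, L) → [s0]001
Step 7: δ(s0, 0) = (s1, 0, R) → 0[s1]01
Step 8: δ(s1, 0) = (s0, 0, L) → [s0]001
Step 9: δ(s0, 0) = (s1, 0, R) → 0[s1]01
Step 10: δ(s1, 0) = (s0, 0, L) → [s0]001

The machine has not reached a halting state after 10 steps.
The machine did not halt within the 10-step bound.

Answer: No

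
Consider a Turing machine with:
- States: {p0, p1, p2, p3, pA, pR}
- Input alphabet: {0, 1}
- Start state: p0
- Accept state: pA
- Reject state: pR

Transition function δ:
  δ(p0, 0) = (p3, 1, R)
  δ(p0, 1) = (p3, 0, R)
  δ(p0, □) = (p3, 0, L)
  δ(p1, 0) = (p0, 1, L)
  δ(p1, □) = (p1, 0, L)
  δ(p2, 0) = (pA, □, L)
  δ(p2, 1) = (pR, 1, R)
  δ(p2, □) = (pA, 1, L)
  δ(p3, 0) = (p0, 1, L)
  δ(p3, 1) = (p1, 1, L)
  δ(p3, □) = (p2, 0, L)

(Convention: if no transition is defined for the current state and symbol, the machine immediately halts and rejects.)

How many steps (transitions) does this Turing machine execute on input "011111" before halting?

Execution trace:
Initial: [p0]011111
Step 1: δ(p0, 0) = (p3, 1, R) → 1[p3]11111
Step 2: δ(p3, 1) = (p1, 1, L) → [p1]111111

No transition is defined for δ(p1, 1). By convention the machine halts and rejects.

The machine executed 2 steps before halting.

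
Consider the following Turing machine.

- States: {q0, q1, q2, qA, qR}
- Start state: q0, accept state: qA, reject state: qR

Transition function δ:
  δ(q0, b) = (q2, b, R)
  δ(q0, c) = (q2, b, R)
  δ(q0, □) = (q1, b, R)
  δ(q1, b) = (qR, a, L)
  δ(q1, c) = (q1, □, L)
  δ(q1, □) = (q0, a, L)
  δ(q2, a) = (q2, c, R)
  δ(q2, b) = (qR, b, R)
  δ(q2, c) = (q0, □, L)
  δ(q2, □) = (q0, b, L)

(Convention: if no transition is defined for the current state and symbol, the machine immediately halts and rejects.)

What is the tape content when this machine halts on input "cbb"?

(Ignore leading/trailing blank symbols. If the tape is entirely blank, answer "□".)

Execution trace:
Initial: [q0]cbb
Step 1: δ(q0, c) = (q2, b, R) → b[q2]bb
Step 2: δ(q2, b) = (qR, b, R) → bb[qR]b

The machine reaches the reject state qR and halts.

Final tape (ignoring leading/trailing blanks): bbb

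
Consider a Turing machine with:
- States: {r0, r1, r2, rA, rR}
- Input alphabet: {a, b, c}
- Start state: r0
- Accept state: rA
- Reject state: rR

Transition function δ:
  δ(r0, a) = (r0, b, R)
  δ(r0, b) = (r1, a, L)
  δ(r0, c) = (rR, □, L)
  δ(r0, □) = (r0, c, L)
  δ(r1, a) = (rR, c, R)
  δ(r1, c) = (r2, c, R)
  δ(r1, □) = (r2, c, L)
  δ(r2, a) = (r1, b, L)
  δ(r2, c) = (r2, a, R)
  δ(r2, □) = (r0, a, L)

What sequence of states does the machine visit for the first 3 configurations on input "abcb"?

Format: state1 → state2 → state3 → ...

Execution trace:
Initial: [r0]abcb
Step 1: δ(r0, a) = (r0, b, R) → b[r0]bcb
Step 2: δ(r0, b) = (r1, a, L) → [r1]bacb

No transition is defined for δ(r1, b). By convention the machine halts and rejects.

State sequence: r0 → r0 → r1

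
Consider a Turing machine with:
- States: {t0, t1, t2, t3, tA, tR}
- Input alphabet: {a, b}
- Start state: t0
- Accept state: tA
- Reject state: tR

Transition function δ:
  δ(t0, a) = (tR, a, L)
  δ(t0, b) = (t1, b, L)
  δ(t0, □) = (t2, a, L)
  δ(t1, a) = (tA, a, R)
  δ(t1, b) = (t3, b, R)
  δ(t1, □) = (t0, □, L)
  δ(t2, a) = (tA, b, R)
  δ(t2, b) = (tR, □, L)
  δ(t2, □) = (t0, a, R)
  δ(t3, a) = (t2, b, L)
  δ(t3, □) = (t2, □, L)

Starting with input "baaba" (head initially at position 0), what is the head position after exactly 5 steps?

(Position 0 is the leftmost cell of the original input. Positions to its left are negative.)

Execution trace (head position shown):
Step 0: [t0]baaba  (head at position 0)
Step 1: move left → [t1]□baaba  (head at position -1)
Step 2: move left → [t0]□□baaba  (head at position -2)
Step 3: move left → [t2]□a□baaba  (head at position -3)
Step 4: move right → a[t0]a□baaba  (head at position -2)
Step 5: move left → [tR]aa□baaba  (head at position -3)

After 5 steps, the head is at position -3.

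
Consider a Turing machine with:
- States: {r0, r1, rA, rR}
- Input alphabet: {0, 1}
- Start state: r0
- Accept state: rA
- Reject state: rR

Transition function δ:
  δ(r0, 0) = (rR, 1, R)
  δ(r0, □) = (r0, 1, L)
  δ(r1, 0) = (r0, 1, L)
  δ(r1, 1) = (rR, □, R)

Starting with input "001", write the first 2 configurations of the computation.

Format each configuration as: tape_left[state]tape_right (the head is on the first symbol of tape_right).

Transitions applied:
Step 1: δ(r0, 0) = (rR, 1, R)

The first 2 configurations are:
[r0]001 ⊢ 1[rR]01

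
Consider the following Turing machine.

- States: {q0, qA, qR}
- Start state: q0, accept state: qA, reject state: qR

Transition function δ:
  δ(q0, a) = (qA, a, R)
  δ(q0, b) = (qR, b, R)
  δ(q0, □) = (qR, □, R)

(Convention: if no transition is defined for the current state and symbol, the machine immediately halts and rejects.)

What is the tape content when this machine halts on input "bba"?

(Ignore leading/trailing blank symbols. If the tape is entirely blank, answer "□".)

Execution trace:
Initial: [q0]bba
Step 1: δ(q0, b) = (qR, b, R) → b[qR]ba

The machine reaches the reject state qR and halts.

Final tape (ignoring leading/trailing blanks): bba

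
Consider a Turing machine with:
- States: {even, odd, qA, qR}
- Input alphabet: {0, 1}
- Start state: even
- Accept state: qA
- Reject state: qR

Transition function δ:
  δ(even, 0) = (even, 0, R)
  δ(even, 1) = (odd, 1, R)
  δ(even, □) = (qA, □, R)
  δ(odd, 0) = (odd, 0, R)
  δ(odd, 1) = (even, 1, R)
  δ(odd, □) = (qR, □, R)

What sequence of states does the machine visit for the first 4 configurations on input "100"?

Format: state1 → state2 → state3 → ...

Execution trace:
Initial: [even]100
Step 1: δ(even, 1) = (odd, 1, R) → 1[odd]00
Step 2: δ(odd, 0) = (odd, 0, R) → 10[odd]0
Step 3: δ(odd, 0) = (odd, 0, R) → 100[odd]□

State sequence: even → odd → odd → odd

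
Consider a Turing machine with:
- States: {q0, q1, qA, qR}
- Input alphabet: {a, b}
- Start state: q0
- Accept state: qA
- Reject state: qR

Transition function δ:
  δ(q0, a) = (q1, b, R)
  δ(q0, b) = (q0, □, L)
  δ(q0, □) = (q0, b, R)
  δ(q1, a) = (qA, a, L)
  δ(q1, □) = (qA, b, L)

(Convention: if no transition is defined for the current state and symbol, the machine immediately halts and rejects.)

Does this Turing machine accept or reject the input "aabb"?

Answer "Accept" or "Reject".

Execution trace:
Initial: [q0]aabb
Step 1: δ(q0, a) = (q1, b, R) → b[q1]abb
Step 2: δ(q1, a) = (qA, a, L) → [qA]babb

The machine reaches the accept state qA and halts.

Answer: Accept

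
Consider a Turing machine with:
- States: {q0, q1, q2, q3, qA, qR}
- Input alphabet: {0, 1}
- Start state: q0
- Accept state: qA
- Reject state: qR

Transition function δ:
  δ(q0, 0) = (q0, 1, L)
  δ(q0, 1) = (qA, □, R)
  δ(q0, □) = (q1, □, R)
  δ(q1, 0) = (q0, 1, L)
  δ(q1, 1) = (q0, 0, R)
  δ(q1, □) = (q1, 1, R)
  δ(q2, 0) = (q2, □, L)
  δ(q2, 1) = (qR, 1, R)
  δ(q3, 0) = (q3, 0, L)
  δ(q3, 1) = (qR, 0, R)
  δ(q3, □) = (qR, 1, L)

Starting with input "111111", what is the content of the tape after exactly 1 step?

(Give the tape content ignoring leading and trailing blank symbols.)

Execution trace:
Initial: [q0]111111
Step 1: δ(q0, 1) = (qA, □, R) → □[qA]11111

The machine reaches the accept state qA and halts.

After 1 step, the tape (ignoring leading/trailing blanks) is: 11111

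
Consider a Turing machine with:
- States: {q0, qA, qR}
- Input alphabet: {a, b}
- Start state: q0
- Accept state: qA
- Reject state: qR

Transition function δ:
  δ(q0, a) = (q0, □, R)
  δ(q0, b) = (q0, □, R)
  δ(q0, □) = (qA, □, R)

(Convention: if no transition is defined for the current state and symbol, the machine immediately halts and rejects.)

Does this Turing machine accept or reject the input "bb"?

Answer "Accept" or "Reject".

Execution trace:
Initial: [q0]bb
Step 1: δ(q0, b) = (q0, □, R) → □[q0]b
Step 2: δ(q0, b) = (q0, □, R) → □□[q0]□
Step 3: δ(q0, □) = (qA, □, R) → □□□[qA]□

The machine reaches the accept state qA and halts.

Answer: Accept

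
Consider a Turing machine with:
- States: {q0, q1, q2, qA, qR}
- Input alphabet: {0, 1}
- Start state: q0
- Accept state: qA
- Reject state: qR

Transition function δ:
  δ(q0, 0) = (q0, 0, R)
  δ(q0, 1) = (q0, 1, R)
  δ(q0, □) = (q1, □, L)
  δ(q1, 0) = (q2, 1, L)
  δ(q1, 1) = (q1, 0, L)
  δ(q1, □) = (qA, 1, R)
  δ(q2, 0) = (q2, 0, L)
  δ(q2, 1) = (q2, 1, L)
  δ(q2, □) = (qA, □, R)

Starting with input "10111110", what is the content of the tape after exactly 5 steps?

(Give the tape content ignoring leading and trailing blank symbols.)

Execution trace:
Initial: [q0]10111110
Step 1: δ(q0, 1) = (q0, 1, R) → 1[q0]0111110
Step 2: δ(q0, 0) = (q0, 0, R) → 10[q0]111110
Step 3: δ(q0, 1) = (q0, 1, R) → 101[q0]11110
Step 4: δ(q0, 1) = (q0, 1, R) → 1011[q0]1110
Step 5: δ(q0, 1) = (q0, 1, R) → 10111[q0]110

After 5 steps, the tape (ignoring leading/trailing blanks) is: 10111110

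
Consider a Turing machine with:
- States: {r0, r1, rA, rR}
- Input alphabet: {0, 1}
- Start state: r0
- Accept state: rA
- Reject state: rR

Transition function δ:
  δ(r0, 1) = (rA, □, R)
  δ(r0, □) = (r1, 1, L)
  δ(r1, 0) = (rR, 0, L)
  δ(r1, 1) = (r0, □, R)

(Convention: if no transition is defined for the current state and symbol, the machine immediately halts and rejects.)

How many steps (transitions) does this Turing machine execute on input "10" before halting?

Execution trace:
Initial: [r0]10
Step 1: δ(r0, 1) = (rA, □, R) → □[rA]0

The machine reaches the accept state rA and halts.

The machine executed 1 step before halting.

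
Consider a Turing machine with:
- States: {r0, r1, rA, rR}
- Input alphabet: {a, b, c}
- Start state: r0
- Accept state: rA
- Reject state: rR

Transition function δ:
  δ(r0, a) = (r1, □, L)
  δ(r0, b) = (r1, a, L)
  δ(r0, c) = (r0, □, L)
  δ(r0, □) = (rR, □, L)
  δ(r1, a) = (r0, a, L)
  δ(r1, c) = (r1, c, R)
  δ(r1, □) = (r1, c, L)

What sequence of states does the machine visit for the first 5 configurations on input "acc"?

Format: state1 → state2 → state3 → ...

Execution trace:
Initial: [r0]acc
Step 1: δ(r0, a) = (r1, □, L) → [r1]□□cc
Step 2: δ(r1, □) = (r1, c, L) → [r1]□c□cc
Step 3: δ(r1, □) = (r1, c, L) → [r1]□cc□cc
Step 4: δ(r1, □) = (r1, c, L) → [r1]□ccc□cc

State sequence: r0 → r1 → r1 → r1 → r1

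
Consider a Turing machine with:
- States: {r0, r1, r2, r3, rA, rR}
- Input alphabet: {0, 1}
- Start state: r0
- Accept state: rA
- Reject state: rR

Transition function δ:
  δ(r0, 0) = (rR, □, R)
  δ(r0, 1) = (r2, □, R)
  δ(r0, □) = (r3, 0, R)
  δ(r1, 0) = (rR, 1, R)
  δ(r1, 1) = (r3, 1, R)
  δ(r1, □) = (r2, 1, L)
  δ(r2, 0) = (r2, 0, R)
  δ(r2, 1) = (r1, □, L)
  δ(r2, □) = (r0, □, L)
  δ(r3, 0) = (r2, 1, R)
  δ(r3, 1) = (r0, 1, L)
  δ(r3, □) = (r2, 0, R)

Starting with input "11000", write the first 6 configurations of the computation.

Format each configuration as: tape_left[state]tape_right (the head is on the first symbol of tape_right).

Transitions applied:
Step 1: δ(r0, 1) = (r2, □, R)
Step 2: δ(r2, 1) = (r1, □, L)
Step 3: δ(r1, □) = (r2, 1, L)
Step 4: δ(r2, □) = (r0, □, L)
Step 5: δ(r0, □) = (r3, 0, R)

The first 6 configurations are:
[r0]11000 ⊢ □[r2]1000 ⊢ [r1]□□000 ⊢ [r2]□1□000 ⊢ [r0]□□1□000 ⊢ 0[r3]□1□000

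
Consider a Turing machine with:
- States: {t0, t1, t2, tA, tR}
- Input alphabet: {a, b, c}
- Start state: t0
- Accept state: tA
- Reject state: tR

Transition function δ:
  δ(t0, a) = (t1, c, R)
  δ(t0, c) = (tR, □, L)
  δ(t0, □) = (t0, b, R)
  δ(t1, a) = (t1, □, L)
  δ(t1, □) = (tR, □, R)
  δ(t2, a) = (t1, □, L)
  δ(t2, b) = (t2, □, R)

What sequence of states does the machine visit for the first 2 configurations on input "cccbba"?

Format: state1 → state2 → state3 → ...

Execution trace:
Initial: [t0]cccbba
Step 1: δ(t0, c) = (tR, □, L) → [tR]□□ccbba

The machine reaches the reject state tR and halts.

State sequence: t0 → tR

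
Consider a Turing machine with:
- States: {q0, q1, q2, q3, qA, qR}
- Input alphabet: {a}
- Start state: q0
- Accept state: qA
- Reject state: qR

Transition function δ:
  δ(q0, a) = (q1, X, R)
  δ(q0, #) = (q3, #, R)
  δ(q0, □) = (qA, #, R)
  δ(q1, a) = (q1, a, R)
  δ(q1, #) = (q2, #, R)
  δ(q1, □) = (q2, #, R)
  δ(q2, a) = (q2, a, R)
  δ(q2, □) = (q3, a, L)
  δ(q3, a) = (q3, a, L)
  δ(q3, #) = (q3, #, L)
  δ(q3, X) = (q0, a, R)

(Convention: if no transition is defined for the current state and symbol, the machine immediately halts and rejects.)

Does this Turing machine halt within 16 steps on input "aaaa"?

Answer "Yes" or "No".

Execution trace:
Initial: [q0]aaaa
Step 1: δ(q0, a) = (q1, X, R) → X[q1]aaa
Step 2: δ(q1, a) = (q1, a, R) → Xa[q1]aa
Step 3: δ(q1, a) = (q1, a, R) → Xaa[q1]a
Step 4: δ(q1, a) = (q1, a, R) → Xaaa[q1]□
Step 5: δ(q1, □) = (q2, #, R) → Xaaa#[q2]□
Step 6: δ(q2, □) = (q3, a, L) → Xaaa[q3]#a
Step 7: δ(q3, #) = (q3, #, L) → Xaa[q3]a#a
Step 8: δ(q3, a) = (q3, a, L) → Xa[q3]aa#a
Step 9: δ(q3, a) = (q3, a, L) → X[q3]aaa#a
Step 10: δ(q3, a) = (q3, a, L) → [q3]Xaaa#a
Step 11: δ(q3, X) = (q0, a, R) → a[q0]aaa#a
Step 12: δ(q0, a) = (q1, X, R) → aX[q1]aa#a
Step 13: δ(q1, a) = (q1, a, R) → aXa[q1]a#a
Step 14: δ(q1, a) = (q1, a, R) → aXaa[q1]#a
Step 15: δ(q1, #) = (q2, #, R) → aXaa#[q2]a
Step 16: δ(q2, a) = (q2, a, R) → aXaa#a[q2]□

The machine has not reached a halting state after 16 steps.
The machine did not halt within the 16-step bound.

Answer: No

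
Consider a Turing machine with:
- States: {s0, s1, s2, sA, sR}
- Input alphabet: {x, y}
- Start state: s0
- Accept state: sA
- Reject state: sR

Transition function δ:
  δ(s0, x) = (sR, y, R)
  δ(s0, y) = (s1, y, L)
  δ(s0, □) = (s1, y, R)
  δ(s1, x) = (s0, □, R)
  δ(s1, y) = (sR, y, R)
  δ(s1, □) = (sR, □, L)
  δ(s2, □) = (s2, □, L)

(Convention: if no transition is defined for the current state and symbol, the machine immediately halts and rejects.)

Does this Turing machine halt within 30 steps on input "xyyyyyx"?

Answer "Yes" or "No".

Execution trace:
Initial: [s0]xyyyyyx
Step 1: δ(s0, x) = (sR, y, R) → y[sR]yyyyyx

The machine reaches the reject state sR and halts.
The machine halted after 1 step (within the 30-step bound).

Answer: Yes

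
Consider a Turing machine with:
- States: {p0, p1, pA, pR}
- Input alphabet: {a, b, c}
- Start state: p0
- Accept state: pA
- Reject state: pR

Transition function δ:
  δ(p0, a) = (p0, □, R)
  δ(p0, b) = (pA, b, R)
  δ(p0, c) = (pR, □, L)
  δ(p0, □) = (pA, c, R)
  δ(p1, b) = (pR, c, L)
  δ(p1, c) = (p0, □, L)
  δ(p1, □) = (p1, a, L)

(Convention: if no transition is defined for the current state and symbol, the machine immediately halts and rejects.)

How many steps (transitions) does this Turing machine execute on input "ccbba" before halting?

Execution trace:
Initial: [p0]ccbba
Step 1: δ(p0, c) = (pR, □, L) → [pR]□□cbba

The machine reaches the reject state pR and halts.

The machine executed 1 step before halting.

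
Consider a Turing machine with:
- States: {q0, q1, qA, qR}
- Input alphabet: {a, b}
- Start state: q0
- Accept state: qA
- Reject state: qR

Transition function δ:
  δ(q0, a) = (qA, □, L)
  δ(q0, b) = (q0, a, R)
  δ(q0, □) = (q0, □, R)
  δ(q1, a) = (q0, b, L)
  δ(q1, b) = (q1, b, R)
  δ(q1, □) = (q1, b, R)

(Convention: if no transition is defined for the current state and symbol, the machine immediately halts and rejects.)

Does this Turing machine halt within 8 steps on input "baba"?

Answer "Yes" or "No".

Execution trace:
Initial: [q0]baba
Step 1: δ(q0, b) = (q0, a, R) → a[q0]aba
Step 2: δ(q0, a) = (qA, □, L) → [qA]a□ba

The machine reaches the accept state qA and halts.
The machine halted after 2 steps (within the 8-step bound).

Answer: Yes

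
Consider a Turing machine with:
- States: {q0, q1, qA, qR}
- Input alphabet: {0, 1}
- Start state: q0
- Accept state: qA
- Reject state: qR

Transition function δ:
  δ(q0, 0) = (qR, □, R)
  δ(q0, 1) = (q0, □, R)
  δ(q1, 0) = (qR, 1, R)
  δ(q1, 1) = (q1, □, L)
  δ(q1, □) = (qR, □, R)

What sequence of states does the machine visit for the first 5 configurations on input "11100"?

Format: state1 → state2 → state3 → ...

Execution trace:
Initial: [q0]11100
Step 1: δ(q0, 1) = (q0, □, R) → □[q0]1100
Step 2: δ(q0, 1) = (q0, □, R) → □□[q0]100
Step 3: δ(q0, 1) = (q0, □, R) → □□□[q0]00
Step 4: δ(q0, 0) = (qR, □, R) → □□□□[qR]0

The machine reaches the reject state qR and halts.

State sequence: q0 → q0 → q0 → q0 → qR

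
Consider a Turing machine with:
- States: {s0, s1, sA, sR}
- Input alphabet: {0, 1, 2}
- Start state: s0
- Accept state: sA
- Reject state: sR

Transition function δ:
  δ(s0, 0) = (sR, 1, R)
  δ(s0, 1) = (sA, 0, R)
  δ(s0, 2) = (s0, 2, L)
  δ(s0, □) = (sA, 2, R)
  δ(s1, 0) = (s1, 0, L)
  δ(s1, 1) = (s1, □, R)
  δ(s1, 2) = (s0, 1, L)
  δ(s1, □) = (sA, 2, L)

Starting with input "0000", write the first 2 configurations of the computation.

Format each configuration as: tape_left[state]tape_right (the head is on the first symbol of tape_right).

Transitions applied:
Step 1: δ(s0, 0) = (sR, 1, R)

The first 2 configurations are:
[s0]0000 ⊢ 1[sR]000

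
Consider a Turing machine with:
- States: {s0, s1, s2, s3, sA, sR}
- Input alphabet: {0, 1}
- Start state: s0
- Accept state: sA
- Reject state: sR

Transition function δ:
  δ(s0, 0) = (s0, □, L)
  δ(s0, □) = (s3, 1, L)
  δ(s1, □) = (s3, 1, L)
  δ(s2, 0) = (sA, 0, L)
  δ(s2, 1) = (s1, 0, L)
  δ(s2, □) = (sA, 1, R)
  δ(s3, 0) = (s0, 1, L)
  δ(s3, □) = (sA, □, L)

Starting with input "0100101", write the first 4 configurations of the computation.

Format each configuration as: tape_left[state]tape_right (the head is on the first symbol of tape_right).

Transitions applied:
Step 1: δ(s0, 0) = (s0, □, L)
Step 2: δ(s0, □) = (s3, 1, L)
Step 3: δ(s3, □) = (sA, □, L)

The first 4 configurations are:
[s0]0100101 ⊢ [s0]□□100101 ⊢ [s3]□1□100101 ⊢ [sA]□□1□100101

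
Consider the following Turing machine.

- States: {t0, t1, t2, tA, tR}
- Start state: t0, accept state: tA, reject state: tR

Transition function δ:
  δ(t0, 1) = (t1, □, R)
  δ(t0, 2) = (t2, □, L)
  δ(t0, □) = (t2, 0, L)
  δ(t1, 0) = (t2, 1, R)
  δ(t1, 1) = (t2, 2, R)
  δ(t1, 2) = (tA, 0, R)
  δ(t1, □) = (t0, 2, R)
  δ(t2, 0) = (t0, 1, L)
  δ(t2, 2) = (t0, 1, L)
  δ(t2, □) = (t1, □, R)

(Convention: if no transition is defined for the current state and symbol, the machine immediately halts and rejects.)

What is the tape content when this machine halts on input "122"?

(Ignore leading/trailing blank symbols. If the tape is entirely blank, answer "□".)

Execution trace:
Initial: [t0]122
Step 1: δ(t0, 1) = (t1, □, R) → □[t1]22
Step 2: δ(t1, 2) = (tA, 0, R) → □0[tA]2

The machine reaches the accept state tA and halts.

Final tape (ignoring leading/trailing blanks): 02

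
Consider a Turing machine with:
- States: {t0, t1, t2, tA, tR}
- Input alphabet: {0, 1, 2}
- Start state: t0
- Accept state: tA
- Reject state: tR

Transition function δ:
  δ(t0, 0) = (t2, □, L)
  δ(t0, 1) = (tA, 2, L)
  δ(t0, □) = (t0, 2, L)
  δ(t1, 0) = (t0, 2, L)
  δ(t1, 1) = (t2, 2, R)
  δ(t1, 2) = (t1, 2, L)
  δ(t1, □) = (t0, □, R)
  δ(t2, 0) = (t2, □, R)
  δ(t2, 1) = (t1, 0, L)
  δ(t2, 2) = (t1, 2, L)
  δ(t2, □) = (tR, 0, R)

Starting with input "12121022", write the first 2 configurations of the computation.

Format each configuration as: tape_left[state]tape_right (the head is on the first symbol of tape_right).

Transitions applied:
Step 1: δ(t0, 1) = (tA, 2, L)

The first 2 configurations are:
[t0]12121022 ⊢ [tA]□22121022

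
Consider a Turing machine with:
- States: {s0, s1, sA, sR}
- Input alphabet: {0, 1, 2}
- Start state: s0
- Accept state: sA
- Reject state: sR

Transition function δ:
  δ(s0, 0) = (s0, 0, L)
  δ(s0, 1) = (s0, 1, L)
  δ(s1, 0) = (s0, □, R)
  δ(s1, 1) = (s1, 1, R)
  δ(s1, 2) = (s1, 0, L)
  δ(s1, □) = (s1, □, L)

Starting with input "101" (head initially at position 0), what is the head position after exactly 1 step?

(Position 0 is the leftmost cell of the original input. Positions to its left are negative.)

Execution trace (head position shown):
Step 0: [s0]101  (head at position 0)
Step 1: move left → [s0]□101  (head at position -1)

After 1 step, the head is at position -1.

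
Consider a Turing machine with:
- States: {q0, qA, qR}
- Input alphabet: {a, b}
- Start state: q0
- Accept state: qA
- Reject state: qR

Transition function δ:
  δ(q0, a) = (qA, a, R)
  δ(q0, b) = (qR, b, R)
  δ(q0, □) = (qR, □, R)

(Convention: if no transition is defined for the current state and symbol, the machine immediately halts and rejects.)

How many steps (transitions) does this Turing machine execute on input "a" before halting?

Execution trace:
Initial: [q0]a
Step 1: δ(q0, a) = (qA, a, R) → a[qA]□

The machine reaches the accept state qA and halts.

The machine executed 1 step before halting.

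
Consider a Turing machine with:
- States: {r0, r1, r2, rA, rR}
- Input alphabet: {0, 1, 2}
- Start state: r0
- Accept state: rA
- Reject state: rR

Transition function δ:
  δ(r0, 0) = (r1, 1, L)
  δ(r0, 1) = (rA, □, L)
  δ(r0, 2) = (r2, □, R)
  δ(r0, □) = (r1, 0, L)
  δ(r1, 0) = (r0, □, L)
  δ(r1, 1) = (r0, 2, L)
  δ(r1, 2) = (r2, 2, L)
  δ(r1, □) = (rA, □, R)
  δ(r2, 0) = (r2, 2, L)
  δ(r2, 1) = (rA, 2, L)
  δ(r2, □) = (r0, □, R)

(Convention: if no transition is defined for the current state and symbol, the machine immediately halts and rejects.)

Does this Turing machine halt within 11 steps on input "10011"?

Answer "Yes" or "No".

Execution trace:
Initial: [r0]10011
Step 1: δ(r0, 1) = (rA, □, L) → [rA]□□0011

The machine reaches the accept state rA and halts.
The machine halted after 1 step (within the 11-step bound).

Answer: Yes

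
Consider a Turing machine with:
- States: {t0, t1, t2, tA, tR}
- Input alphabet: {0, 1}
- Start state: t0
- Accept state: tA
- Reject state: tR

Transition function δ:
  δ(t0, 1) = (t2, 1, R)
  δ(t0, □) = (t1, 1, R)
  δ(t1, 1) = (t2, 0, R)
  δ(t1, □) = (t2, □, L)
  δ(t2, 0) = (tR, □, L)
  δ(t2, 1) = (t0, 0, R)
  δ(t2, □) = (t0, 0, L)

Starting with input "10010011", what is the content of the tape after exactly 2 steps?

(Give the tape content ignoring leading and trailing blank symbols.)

Execution trace:
Initial: [t0]10010011
Step 1: δ(t0, 1) = (t2, 1, R) → 1[t2]0010011
Step 2: δ(t2, 0) = (tR, □, L) → [tR]1□010011

The machine reaches the reject state tR and halts.

After 2 steps, the tape (ignoring leading/trailing blanks) is: 1□010011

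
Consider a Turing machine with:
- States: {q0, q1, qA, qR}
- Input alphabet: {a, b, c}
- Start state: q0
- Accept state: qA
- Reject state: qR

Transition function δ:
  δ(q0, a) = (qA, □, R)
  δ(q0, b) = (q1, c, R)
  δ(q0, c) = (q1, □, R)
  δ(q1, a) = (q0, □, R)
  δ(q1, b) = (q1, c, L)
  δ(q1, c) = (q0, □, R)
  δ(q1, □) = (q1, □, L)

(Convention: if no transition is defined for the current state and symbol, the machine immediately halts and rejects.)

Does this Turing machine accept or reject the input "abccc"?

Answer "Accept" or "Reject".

Execution trace:
Initial: [q0]abccc
Step 1: δ(q0, a) = (qA, □, R) → □[qA]bccc

The machine reaches the accept state qA and halts.

Answer: Accept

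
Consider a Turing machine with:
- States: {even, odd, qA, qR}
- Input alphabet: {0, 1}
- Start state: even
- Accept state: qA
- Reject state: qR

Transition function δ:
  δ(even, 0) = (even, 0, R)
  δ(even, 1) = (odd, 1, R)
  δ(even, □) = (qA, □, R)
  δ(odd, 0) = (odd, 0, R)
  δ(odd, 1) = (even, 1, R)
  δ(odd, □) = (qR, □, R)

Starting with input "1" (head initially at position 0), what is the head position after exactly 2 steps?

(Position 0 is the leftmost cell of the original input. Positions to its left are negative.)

Execution trace (head position shown):
Step 0: [even]1  (head at position 0)
Step 1: move right → 1[odd]□  (head at position 1)
Step 2: move right → 1□[qR]□  (head at position 2)

After 2 steps, the head is at position 2.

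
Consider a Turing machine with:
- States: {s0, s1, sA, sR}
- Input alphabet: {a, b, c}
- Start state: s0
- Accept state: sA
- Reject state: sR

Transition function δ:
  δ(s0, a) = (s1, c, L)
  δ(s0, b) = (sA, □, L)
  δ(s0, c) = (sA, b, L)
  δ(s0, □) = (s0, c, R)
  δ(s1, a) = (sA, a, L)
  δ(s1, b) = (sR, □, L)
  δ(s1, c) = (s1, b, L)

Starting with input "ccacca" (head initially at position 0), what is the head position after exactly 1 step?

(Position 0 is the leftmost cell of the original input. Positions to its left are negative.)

Execution trace (head position shown):
Step 0: [s0]ccacca  (head at position 0)
Step 1: move left → [sA]□bcacca  (head at position -1)

After 1 step, the head is at position -1.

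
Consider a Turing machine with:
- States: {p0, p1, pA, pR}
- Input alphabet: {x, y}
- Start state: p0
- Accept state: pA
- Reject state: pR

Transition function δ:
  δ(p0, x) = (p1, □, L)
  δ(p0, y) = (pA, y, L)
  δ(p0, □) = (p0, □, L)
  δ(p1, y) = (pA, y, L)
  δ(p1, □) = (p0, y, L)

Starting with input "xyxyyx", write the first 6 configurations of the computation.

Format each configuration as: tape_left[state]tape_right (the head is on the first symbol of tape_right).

Transitions applied:
Step 1: δ(p0, x) = (p1, □, L)
Step 2: δ(p1, □) = (p0, y, L)
Step 3: δ(p0, □) = (p0, □, L)
Step 4: δ(p0, □) = (p0, □, L)
Step 5: δ(p0, □) = (p0, □, L)

The first 6 configurations are:
[p0]xyxyyx ⊢ [p1]□□yxyyx ⊢ [p0]□y□yxyyx ⊢ [p0]□□y□yxyyx ⊢ [p0]□□□y□yxyyx ⊢ [p0]□□□□y□yxyyx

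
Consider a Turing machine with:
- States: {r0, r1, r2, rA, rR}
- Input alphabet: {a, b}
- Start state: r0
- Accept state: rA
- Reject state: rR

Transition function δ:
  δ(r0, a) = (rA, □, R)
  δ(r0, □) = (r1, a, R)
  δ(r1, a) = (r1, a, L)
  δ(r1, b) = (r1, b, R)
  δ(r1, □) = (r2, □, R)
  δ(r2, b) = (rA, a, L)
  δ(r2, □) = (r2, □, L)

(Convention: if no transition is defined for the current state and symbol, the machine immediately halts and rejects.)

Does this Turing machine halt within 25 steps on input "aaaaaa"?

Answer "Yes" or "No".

Execution trace:
Initial: [r0]aaaaaa
Step 1: δ(r0, a) = (rA, □, R) → □[rA]aaaaa

The machine reaches the accept state rA and halts.
The machine halted after 1 step (within the 25-step bound).

Answer: Yes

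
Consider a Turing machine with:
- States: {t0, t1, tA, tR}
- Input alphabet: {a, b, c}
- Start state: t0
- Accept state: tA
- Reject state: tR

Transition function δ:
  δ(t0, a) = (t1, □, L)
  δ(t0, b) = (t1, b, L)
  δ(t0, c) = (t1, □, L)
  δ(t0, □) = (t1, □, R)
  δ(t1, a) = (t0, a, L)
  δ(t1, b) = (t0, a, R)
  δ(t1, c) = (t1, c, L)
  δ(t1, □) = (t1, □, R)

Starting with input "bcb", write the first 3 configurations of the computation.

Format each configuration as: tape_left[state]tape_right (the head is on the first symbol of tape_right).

Transitions applied:
Step 1: δ(t0, b) = (t1, b, L)
Step 2: δ(t1, □) = (t1, □, R)

The first 3 configurations are:
[t0]bcb ⊢ [t1]□bcb ⊢ □[t1]bcb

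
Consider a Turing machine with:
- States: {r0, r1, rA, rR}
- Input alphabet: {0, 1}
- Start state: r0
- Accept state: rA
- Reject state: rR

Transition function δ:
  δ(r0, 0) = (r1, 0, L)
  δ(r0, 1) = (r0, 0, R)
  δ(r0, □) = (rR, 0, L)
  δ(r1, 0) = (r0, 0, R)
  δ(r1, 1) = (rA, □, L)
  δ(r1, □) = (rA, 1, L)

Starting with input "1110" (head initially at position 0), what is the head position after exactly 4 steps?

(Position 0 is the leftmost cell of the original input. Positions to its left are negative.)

Execution trace (head position shown):
Step 0: [r0]1110  (head at position 0)
Step 1: move right → 0[r0]110  (head at position 1)
Step 2: move right → 00[r0]10  (head at position 2)
Step 3: move right → 000[r0]0  (head at position 3)
Step 4: move left → 00[r1]00  (head at position 2)

After 4 steps, the head is at position 2.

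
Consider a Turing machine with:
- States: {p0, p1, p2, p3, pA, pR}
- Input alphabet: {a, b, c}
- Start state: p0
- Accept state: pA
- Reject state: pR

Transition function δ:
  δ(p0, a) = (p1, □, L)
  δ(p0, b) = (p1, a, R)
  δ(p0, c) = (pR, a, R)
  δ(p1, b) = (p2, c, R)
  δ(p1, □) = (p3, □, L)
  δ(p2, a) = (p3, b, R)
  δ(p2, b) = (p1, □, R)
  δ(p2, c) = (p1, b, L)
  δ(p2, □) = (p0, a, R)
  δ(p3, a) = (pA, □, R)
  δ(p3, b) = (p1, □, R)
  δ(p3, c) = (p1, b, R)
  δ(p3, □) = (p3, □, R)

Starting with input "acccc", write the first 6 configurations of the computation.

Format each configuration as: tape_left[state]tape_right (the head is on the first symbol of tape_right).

Transitions applied:
Step 1: δ(p0, a) = (p1, □, L)
Step 2: δ(p1, □) = (p3, □, L)
Step 3: δ(p3, □) = (p3, □, R)
Step 4: δ(p3, □) = (p3, □, R)
Step 5: δ(p3, □) = (p3, □, R)

The first 6 configurations are:
[p0]acccc ⊢ [p1]□□cccc ⊢ [p3]□□□cccc ⊢ □[p3]□□cccc ⊢ □□[p3]□cccc ⊢ □□□[p3]cccc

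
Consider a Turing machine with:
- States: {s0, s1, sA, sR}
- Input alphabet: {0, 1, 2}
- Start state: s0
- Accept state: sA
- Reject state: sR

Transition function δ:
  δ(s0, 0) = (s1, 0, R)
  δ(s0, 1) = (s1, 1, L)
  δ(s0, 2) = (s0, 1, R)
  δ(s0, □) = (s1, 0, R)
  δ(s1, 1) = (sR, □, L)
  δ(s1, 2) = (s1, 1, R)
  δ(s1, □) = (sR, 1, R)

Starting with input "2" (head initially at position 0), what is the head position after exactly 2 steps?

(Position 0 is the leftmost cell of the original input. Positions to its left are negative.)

Execution trace (head position shown):
Step 0: [s0]2  (head at position 0)
Step 1: move right → 1[s0]□  (head at position 1)
Step 2: move right → 10[s1]□  (head at position 2)

After 2 steps, the head is at position 2.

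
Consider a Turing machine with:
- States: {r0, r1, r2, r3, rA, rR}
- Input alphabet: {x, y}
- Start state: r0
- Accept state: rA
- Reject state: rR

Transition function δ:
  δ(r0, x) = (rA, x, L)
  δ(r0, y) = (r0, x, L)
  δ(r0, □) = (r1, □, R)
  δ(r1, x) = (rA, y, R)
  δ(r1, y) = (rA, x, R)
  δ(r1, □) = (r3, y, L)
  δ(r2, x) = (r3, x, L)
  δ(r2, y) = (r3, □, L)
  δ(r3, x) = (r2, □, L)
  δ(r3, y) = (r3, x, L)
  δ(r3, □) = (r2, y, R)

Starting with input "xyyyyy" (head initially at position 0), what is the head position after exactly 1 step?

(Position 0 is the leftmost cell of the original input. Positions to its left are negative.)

Execution trace (head position shown):
Step 0: [r0]xyyyyy  (head at position 0)
Step 1: move left → [rA]□xyyyyy  (head at position -1)

After 1 step, the head is at position -1.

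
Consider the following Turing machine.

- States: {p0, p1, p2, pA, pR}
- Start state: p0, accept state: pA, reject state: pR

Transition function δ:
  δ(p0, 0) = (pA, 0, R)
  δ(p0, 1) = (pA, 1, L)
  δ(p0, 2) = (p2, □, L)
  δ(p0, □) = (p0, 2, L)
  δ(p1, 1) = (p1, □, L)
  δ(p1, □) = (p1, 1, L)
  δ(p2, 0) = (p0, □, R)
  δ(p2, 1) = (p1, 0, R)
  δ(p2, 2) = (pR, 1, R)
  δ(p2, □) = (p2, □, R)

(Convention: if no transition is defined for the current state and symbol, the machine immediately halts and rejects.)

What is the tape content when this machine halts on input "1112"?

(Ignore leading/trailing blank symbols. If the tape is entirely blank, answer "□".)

Execution trace:
Initial: [p0]1112
Step 1: δ(p0, 1) = (pA, 1, L) → [pA]□1112

The machine reaches the accept state pA and halts.

Final tape (ignoring leading/trailing blanks): 1112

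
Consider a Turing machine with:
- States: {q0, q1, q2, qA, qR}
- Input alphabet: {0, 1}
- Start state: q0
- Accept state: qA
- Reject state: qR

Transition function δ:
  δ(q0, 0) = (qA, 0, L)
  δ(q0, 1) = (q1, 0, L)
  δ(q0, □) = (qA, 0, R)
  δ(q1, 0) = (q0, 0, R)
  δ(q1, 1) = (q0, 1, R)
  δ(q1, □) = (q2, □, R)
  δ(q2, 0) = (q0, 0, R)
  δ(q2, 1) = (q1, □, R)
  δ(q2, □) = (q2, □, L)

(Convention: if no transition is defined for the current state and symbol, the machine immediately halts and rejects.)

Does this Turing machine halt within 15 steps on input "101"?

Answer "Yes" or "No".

Execution trace:
Initial: [q0]101
Step 1: δ(q0, 1) = (q1, 0, L) → [q1]□001
Step 2: δ(q1, □) = (q2, □, R) → □[q2]001
Step 3: δ(q2, 0) = (q0, 0, R) → □0[q0]01
Step 4: δ(q0, 0) = (qA, 0, L) → □[qA]001

The machine reaches the accept state qA and halts.
The machine halted after 4 steps (within the 15-step bound).

Answer: Yes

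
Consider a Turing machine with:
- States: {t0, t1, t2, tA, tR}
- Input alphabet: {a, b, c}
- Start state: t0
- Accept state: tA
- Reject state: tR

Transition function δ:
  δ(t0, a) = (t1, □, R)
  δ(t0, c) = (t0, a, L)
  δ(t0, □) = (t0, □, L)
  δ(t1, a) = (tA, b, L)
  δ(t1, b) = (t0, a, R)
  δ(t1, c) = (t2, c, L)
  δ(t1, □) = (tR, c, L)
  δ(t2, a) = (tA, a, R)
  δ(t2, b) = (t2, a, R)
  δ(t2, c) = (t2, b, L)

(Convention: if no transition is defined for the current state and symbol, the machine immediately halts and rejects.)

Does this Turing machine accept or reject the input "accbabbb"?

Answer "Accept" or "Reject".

Execution trace:
Initial: [t0]accbabbb
Step 1: δ(t0, a) = (t1, □, R) → □[t1]ccbabbb
Step 2: δ(t1, c) = (t2, c, L) → [t2]□ccbabbb

No transition is defined for δ(t2, □). By convention the machine halts and rejects.

Answer: Reject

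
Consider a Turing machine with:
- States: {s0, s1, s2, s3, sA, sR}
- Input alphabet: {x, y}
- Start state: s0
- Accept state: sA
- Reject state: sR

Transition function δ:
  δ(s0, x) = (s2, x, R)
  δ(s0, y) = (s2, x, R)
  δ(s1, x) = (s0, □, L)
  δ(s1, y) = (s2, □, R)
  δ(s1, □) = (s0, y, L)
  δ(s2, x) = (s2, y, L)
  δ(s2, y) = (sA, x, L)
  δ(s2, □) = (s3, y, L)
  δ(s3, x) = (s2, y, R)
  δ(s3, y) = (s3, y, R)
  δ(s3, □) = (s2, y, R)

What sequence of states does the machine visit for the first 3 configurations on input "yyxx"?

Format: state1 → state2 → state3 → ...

Execution trace:
Initial: [s0]yyxx
Step 1: δ(s0, y) = (s2, x, R) → x[s2]yxx
Step 2: δ(s2, y) = (sA, x, L) → [sA]xxxx

The machine reaches the accept state sA and halts.

State sequence: s0 → s2 → sA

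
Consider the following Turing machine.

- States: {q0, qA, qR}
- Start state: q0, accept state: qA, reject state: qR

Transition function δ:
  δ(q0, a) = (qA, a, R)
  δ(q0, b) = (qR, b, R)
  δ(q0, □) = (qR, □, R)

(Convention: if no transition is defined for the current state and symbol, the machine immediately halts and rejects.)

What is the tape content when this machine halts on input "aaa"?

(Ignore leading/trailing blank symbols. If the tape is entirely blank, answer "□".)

Execution trace:
Initial: [q0]aaa
Step 1: δ(q0, a) = (qA, a, R) → a[qA]aa

The machine reaches the accept state qA and halts.

Final tape (ignoring leading/trailing blanks): aaa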